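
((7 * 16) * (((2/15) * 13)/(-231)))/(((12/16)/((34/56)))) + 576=5980448/10395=575.32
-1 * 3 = -3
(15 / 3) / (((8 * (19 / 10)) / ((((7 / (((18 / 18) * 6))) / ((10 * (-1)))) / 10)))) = -7 / 1824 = -0.00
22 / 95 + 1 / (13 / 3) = 571 / 1235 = 0.46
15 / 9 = 5 / 3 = 1.67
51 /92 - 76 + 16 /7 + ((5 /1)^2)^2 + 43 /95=33789267 /61180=552.29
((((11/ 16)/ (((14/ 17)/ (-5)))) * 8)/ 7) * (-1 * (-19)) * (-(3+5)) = 35530/ 49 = 725.10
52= 52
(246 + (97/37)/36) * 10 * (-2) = -1638845/333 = -4921.46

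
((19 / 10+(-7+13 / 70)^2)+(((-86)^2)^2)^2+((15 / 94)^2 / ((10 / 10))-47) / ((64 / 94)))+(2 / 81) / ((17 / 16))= 30364453318276416469853837 / 10147939200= 2992179271065835.36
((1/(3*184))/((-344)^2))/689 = 1/45006494208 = 0.00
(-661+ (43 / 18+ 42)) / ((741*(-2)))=11099 / 26676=0.42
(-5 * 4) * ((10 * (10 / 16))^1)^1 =-125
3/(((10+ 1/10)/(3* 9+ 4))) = 930/101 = 9.21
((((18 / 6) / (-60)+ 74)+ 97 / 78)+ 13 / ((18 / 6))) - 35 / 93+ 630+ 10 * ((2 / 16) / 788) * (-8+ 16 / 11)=37157570537 / 52398060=709.14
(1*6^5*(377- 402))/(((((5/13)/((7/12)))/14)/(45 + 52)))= -400392720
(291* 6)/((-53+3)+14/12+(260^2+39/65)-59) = 52380/2024783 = 0.03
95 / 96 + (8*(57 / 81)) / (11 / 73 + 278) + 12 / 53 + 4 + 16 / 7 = 48957723557 / 6508645920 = 7.52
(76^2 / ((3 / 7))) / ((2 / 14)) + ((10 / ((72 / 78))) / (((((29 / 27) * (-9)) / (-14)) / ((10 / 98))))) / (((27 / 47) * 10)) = 1034172751 / 10962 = 94341.61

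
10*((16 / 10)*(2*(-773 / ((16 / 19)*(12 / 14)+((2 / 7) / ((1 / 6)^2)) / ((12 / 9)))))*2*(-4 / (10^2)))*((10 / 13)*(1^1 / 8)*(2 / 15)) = 1644944 / 546975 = 3.01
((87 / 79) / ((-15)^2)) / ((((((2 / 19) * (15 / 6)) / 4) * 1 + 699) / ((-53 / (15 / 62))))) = -7242344 / 4721839875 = -0.00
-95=-95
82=82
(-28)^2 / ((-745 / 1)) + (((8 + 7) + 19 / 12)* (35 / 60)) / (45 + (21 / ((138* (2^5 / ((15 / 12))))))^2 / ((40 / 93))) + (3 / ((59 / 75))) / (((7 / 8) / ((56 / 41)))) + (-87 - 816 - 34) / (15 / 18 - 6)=234031857353814427306 / 1255062161423957625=186.47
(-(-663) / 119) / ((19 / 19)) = 39 / 7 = 5.57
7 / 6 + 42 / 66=119 / 66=1.80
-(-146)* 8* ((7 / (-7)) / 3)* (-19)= 22192 / 3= 7397.33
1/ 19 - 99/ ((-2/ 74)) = 69598/ 19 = 3663.05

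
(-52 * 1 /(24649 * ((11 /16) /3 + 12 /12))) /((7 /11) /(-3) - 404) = 0.00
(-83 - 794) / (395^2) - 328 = -51177077 / 156025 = -328.01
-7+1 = -6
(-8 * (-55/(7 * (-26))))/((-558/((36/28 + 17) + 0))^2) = -901120/347093019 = -0.00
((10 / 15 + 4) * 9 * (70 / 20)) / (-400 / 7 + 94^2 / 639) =-657531 / 193748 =-3.39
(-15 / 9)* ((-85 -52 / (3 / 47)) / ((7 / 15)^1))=3213.10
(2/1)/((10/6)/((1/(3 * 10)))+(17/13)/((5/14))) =65/1744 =0.04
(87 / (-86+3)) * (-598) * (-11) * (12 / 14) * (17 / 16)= -14593293 / 2324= -6279.39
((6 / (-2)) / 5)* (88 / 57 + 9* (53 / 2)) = -5473 / 38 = -144.03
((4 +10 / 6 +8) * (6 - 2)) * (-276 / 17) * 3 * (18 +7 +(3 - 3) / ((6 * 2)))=-1131600 / 17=-66564.71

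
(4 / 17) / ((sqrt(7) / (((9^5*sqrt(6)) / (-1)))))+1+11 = -12851.24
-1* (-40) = 40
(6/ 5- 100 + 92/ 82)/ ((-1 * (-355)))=-20024/ 72775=-0.28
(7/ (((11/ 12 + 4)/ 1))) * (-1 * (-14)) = 1176/ 59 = 19.93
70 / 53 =1.32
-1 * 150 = -150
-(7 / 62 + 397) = -24621 / 62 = -397.11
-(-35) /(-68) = -35 /68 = -0.51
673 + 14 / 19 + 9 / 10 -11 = 126091 / 190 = 663.64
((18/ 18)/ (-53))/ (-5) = 1/ 265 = 0.00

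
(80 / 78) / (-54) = -20 / 1053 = -0.02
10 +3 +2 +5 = 20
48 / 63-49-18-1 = -1412 / 21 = -67.24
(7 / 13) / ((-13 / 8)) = -56 / 169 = -0.33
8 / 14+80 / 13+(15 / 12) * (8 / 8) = 2903 / 364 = 7.98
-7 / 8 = -0.88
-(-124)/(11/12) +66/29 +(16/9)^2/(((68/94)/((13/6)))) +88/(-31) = 5889794582/40851459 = 144.18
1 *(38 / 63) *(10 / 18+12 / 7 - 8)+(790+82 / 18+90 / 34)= 53556446 / 67473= 793.75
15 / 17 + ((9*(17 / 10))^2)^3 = 218070809717793 / 17000000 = 12827694.69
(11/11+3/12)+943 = 3777/4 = 944.25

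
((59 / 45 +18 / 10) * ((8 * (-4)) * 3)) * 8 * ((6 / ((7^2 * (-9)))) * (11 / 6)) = 11264 / 189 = 59.60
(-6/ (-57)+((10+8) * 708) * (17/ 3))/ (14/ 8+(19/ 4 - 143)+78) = -2744212/ 2223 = -1234.46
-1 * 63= -63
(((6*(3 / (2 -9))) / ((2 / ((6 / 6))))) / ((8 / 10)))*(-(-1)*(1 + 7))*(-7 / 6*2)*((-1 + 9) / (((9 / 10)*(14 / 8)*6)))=1600 / 63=25.40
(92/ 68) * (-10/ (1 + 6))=-230/ 119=-1.93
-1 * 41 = -41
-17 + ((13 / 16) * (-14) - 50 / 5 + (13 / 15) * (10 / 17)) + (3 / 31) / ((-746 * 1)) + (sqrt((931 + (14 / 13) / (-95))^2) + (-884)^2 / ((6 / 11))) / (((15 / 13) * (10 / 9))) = 12528592642063811 / 11204547000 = 1118170.39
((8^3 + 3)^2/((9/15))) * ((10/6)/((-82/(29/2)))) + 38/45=-320478131/2460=-130275.66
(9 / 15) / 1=3 / 5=0.60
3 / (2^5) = 0.09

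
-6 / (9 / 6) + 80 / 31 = -44 / 31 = -1.42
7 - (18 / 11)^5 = -762211 / 161051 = -4.73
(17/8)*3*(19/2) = 969/16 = 60.56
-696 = -696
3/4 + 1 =1.75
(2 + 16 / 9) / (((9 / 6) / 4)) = 272 / 27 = 10.07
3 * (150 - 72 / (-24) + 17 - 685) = -1545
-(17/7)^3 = -14.32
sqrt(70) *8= 8 *sqrt(70)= 66.93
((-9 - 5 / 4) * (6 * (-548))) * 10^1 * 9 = 3033180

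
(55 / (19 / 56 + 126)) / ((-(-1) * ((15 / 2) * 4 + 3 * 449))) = 616 / 1948455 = 0.00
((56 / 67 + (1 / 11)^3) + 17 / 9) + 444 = 358538728 / 802593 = 446.73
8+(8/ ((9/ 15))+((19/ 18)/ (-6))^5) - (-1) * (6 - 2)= 25.33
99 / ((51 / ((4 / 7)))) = 132 / 119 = 1.11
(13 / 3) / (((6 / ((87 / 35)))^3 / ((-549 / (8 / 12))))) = -174064293 / 686000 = -253.74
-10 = -10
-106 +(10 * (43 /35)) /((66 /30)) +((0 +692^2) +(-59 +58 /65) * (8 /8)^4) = 2395920911 /5005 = 478705.48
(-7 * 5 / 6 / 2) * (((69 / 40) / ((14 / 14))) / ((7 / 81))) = -58.22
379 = 379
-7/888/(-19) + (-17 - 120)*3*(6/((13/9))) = -374457077/219336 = -1707.23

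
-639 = -639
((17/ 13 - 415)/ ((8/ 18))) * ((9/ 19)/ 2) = -217809/ 988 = -220.45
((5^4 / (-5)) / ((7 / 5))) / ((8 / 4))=-625 / 14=-44.64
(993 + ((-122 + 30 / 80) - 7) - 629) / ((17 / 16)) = 3766 / 17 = 221.53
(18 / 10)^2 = 81 / 25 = 3.24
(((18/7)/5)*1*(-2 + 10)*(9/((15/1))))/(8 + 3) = 0.22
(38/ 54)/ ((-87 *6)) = -19/ 14094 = -0.00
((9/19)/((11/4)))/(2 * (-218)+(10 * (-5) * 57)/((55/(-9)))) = 18/3173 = 0.01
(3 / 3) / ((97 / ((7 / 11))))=7 / 1067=0.01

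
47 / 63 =0.75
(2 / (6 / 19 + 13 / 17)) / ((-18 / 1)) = -323 / 3141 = -0.10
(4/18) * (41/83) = 82/747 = 0.11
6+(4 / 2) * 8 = 22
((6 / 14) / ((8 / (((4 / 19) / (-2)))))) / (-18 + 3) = 1 / 2660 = 0.00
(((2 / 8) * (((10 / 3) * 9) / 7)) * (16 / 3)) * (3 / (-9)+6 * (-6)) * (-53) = 231080 / 21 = 11003.81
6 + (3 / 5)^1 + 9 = 78 / 5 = 15.60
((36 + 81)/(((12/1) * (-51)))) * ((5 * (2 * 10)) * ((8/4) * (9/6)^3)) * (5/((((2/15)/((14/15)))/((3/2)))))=-921375/136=-6774.82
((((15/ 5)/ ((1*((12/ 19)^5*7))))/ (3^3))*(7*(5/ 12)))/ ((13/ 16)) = 12380495/ 21835008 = 0.57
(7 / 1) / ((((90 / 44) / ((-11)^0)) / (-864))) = -14784 / 5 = -2956.80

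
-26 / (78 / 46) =-46 / 3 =-15.33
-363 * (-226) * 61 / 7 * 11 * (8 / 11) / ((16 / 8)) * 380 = 7606563360 / 7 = 1086651908.57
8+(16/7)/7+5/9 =3917/441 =8.88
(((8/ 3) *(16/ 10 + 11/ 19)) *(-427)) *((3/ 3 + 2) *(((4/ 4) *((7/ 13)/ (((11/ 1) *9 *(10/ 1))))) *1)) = -274988/ 67925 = -4.05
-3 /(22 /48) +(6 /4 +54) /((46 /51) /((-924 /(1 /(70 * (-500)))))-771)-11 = -123216831040561 /6994026269747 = -17.62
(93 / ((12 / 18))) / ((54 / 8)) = 62 / 3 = 20.67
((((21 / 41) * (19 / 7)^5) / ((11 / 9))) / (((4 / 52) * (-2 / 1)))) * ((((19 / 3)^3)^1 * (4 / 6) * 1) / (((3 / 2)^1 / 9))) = -441572639066 / 1082851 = -407787.07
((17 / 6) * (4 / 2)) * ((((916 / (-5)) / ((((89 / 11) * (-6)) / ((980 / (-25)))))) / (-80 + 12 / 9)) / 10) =2098327 / 1969125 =1.07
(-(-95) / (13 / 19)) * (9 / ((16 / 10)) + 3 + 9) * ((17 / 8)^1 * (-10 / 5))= -4326585 / 416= -10400.44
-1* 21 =-21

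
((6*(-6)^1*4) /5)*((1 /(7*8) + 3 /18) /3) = -62 /35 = -1.77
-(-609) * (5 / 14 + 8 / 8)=1653 / 2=826.50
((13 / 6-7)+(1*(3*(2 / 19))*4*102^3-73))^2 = 23349392168196241 / 12996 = 1796659908294.57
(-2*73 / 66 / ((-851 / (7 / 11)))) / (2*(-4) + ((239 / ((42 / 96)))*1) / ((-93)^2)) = -10312491 / 49479624920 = -0.00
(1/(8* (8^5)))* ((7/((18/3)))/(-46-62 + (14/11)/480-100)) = -385/17993334784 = -0.00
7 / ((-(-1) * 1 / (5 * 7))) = 245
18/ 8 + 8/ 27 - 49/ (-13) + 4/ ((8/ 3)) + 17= 34841/ 1404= 24.82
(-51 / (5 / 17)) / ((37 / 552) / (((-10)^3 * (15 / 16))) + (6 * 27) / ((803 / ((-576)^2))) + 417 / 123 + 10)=-2954328943500 / 1140620216464349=-0.00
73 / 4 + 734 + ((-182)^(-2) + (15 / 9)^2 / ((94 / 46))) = 5279580745 / 7005726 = 753.61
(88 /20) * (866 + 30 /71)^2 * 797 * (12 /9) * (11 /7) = 417072749661568 /75615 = 5515740919.94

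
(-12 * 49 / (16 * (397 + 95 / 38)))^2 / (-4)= -21609 / 10214416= -0.00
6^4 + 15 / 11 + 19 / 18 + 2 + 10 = 259463 / 198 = 1310.42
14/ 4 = 7/ 2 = 3.50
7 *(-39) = -273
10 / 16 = 0.62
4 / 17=0.24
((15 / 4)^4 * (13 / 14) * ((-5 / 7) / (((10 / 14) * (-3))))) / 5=43875 / 3584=12.24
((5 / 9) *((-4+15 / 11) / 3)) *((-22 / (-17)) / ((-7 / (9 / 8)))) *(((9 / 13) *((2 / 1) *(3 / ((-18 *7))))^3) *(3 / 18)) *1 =-145 / 114614136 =-0.00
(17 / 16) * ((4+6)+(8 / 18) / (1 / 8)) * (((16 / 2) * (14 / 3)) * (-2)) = -29036 / 27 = -1075.41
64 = 64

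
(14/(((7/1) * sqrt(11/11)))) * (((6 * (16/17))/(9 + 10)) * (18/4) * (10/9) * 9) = 8640/323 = 26.75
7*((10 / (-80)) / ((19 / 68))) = -119 / 38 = -3.13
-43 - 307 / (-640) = -27213 / 640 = -42.52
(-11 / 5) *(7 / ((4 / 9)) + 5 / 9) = -35.87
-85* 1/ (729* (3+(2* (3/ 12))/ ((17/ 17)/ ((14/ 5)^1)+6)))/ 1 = -7565/ 199746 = -0.04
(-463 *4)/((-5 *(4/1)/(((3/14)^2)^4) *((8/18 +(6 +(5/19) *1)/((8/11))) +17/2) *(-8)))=-519454053/177220128789760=-0.00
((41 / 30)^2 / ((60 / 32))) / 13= 3362 / 43875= 0.08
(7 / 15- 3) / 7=-38 / 105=-0.36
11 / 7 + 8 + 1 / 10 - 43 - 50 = -5833 / 70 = -83.33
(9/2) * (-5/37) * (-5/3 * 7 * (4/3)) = 350/37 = 9.46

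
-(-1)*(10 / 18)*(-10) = -50 / 9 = -5.56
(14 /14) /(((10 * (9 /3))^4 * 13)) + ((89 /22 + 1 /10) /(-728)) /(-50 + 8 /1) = 770039 /5675670000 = 0.00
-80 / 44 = -20 / 11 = -1.82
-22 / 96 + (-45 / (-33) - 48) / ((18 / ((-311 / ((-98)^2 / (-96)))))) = -10501273 / 1267728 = -8.28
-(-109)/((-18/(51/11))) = -1853/66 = -28.08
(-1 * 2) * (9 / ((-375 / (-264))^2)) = -139392 / 15625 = -8.92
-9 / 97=-0.09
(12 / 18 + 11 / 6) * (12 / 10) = 3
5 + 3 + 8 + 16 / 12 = 52 / 3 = 17.33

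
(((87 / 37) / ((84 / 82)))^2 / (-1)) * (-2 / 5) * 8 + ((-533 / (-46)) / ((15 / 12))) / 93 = 12167305222 / 717431295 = 16.96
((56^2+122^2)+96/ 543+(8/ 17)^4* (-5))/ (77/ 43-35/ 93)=272344626629547/ 21375863614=12740.75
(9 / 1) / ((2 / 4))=18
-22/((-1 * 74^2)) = 11/2738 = 0.00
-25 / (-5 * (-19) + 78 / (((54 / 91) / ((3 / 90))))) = -6750 / 26833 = -0.25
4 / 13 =0.31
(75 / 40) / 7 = 15 / 56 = 0.27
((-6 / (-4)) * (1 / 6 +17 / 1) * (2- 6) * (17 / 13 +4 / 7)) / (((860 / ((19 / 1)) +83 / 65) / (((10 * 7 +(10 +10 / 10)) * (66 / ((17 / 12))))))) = -15693.73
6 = 6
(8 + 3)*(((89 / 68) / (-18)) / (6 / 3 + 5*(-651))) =979 / 3981672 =0.00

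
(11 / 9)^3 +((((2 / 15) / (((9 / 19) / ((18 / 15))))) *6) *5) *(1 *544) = 20099839 / 3645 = 5514.36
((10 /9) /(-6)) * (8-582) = 2870 /27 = 106.30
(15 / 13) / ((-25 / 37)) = -111 / 65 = -1.71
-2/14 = -1/7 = -0.14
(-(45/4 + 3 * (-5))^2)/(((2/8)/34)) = -3825/2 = -1912.50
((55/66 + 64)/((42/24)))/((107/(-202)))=-157156/2247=-69.94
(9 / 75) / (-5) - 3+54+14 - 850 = -98128 / 125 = -785.02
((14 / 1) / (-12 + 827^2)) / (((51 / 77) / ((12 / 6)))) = 2156 / 34879767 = 0.00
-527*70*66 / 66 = -36890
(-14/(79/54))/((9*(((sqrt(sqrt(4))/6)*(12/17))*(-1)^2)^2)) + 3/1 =-5595/158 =-35.41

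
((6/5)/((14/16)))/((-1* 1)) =-48/35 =-1.37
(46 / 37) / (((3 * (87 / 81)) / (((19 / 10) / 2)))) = 3933 / 10730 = 0.37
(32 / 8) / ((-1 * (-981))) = 4 / 981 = 0.00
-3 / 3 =-1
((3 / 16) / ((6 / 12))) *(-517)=-1551 / 8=-193.88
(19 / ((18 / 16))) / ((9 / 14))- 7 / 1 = 1561 / 81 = 19.27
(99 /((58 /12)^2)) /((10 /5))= 1782 /841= 2.12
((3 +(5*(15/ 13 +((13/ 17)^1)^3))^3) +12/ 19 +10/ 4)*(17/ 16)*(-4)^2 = 5139492380834466797/ 582378085719326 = 8825.01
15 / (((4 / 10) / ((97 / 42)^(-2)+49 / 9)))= 11922925 / 56454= 211.20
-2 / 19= -0.11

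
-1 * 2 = -2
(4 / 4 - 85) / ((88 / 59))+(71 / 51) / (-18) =-284741 / 5049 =-56.40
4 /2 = 2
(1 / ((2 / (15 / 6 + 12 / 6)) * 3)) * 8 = 6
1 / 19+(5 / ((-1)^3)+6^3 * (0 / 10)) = -94 / 19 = -4.95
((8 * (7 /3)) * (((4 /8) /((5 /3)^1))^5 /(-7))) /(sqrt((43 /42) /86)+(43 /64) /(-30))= -0.07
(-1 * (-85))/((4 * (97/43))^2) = 157165/150544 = 1.04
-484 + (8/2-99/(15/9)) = -2697/5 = -539.40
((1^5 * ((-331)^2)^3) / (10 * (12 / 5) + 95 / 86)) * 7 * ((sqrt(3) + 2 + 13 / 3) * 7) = 5541948605353576934 * sqrt(3) / 2159 + 105297023501717961746 / 6477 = 20703077531873026.13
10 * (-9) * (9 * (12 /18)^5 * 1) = -320 /3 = -106.67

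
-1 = -1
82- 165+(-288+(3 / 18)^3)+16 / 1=-76679 / 216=-355.00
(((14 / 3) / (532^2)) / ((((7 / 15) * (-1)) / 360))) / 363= -75 / 2140369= -0.00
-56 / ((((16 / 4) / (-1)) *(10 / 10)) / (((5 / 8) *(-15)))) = -525 / 4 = -131.25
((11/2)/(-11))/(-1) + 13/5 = 31/10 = 3.10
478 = 478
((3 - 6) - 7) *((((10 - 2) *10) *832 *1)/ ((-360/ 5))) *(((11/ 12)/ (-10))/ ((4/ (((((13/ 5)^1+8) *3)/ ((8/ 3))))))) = -7579/ 3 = -2526.33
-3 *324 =-972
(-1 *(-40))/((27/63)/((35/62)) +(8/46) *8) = 18.60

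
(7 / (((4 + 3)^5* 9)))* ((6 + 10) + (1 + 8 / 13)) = 229 / 280917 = 0.00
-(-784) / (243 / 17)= 13328 / 243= 54.85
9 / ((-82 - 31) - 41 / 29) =-87 / 1106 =-0.08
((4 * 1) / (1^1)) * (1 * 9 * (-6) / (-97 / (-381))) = -82296 / 97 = -848.41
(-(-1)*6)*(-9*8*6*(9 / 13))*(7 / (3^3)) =-6048 / 13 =-465.23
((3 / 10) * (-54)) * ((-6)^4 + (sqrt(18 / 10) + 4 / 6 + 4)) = -105354 / 5-243 * sqrt(5) / 25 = -21092.53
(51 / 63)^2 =289 / 441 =0.66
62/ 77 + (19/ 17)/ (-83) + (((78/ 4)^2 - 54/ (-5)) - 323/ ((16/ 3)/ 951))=-497195579697/ 8691760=-57203.10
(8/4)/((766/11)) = 11/383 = 0.03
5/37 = 0.14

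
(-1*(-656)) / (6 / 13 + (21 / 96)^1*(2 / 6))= 1227.42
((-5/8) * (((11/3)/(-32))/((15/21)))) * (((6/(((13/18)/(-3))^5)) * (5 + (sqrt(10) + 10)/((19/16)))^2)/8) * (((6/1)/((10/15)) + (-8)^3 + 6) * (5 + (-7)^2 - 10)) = 6161107572649260 * sqrt(10)/134036773 + 408233779703431605/1072294184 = 526067240.53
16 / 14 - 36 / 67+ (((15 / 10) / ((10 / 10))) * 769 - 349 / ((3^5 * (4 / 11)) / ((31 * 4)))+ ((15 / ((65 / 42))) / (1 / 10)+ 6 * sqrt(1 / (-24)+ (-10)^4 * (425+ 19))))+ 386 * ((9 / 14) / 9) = 2337477761 / 2963142+ sqrt(639359994) / 2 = 13431.64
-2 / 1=-2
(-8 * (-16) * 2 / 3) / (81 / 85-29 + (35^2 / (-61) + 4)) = -1.93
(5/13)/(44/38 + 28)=95/7202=0.01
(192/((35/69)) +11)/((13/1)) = 13633/455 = 29.96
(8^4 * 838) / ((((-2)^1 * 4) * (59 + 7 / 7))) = -107264 / 15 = -7150.93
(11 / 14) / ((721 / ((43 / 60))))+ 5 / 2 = 1514573 / 605640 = 2.50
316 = 316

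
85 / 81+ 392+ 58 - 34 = 33781 / 81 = 417.05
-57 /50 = -1.14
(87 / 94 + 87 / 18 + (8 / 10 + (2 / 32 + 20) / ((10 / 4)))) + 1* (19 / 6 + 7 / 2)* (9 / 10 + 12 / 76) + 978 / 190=151061 / 5640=26.78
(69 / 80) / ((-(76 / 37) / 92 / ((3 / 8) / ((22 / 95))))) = -176157 / 2816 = -62.56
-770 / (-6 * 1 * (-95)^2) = 77 / 5415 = 0.01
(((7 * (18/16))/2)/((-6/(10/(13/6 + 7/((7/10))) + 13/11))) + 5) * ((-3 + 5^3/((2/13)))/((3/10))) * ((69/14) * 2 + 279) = 258318468365/89936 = 2872247.69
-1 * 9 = -9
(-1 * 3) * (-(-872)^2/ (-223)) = -2281152/ 223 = -10229.38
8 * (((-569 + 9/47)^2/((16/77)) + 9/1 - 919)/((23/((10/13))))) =275001285860/660491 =416358.87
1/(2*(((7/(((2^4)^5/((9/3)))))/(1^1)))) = 524288/21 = 24966.10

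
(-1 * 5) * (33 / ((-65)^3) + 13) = -3570092 / 54925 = -65.00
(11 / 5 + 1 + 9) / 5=61 / 25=2.44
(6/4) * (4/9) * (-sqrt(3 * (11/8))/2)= -sqrt(66)/12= -0.68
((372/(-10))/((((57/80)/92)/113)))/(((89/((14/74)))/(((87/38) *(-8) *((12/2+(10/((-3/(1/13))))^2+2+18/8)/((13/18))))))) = 788342764667136/2611734281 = 301846.47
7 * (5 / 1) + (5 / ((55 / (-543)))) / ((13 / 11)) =-88 / 13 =-6.77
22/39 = 0.56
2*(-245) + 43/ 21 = -10247/ 21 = -487.95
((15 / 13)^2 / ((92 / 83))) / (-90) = -415 / 31096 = -0.01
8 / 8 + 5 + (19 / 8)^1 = 67 / 8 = 8.38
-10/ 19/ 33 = -0.02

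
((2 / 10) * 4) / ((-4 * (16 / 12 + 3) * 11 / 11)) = -3 / 65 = -0.05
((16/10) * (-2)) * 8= -128/5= -25.60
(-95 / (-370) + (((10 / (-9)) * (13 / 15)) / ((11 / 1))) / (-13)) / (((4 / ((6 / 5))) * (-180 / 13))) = -75283 / 13186800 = -0.01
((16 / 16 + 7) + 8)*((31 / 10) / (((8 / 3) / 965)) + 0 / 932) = 17949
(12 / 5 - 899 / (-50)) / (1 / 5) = 1019 / 10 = 101.90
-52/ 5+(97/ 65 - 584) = -38539/ 65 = -592.91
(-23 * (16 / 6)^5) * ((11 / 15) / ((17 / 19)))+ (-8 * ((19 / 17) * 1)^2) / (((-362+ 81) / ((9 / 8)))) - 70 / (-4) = -1494521800519 / 592013610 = -2524.47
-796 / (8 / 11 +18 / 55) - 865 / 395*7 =-1764429 / 2291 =-770.16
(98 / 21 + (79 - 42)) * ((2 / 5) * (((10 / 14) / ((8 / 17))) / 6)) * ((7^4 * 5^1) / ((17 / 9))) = 214375 / 8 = 26796.88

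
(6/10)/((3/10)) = 2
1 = 1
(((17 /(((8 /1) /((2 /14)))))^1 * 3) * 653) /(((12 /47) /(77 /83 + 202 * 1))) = 8787784721 /18592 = 472664.84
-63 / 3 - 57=-78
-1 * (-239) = 239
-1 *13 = -13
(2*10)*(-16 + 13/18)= -2750/9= -305.56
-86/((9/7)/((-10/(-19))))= -6020/171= -35.20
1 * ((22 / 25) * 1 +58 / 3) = 1516 / 75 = 20.21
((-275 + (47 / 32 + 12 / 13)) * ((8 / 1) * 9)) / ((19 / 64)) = -16330320 / 247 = -66114.66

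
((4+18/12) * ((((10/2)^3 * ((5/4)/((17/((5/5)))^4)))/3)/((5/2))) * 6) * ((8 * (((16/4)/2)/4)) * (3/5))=1650/83521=0.02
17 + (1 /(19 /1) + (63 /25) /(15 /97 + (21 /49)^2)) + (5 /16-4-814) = -403890381 /509200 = -793.19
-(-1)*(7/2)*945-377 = 5861/2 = 2930.50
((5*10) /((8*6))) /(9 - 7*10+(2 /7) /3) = -175 /10232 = -0.02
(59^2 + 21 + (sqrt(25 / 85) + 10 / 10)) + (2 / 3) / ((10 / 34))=sqrt(85) / 17 + 52579 / 15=3505.81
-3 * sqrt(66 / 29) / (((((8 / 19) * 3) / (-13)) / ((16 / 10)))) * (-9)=-2223 * sqrt(1914) / 145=-670.72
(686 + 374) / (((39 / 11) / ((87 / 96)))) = 84535 / 312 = 270.95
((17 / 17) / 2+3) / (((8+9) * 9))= 7 / 306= 0.02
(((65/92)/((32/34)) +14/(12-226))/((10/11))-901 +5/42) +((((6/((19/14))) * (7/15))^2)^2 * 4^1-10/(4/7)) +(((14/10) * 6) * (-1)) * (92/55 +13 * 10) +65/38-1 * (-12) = -11483333153407288973/5926905248880000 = -1937.49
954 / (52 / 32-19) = -7632 / 139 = -54.91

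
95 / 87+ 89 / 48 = 2.95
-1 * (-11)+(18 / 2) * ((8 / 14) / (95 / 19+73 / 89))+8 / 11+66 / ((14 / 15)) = 1661754 / 19943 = 83.33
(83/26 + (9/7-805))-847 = -299849/182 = -1647.52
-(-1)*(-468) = -468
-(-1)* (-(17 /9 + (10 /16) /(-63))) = -947 /504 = -1.88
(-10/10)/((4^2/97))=-97/16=-6.06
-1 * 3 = -3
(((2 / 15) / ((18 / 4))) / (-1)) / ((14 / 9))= -2 / 105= -0.02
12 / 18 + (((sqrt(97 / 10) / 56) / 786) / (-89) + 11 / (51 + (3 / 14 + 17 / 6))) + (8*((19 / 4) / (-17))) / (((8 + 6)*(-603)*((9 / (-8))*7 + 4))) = 2196859387 / 2524770045- sqrt(970) / 39174240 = 0.87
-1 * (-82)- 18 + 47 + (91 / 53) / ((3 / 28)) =20197 / 159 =127.03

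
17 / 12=1.42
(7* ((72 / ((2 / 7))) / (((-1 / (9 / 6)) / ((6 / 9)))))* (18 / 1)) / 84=-378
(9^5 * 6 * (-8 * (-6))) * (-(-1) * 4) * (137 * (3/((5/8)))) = 223664385024/5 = 44732877004.80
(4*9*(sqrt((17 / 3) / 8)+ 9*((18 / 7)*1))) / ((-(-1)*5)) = 3*sqrt(102) / 5+ 5832 / 35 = 172.69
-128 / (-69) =1.86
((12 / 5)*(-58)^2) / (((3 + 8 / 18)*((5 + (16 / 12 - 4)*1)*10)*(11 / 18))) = 9809424 / 59675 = 164.38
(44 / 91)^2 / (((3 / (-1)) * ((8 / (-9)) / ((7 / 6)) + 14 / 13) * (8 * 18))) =-121 / 70434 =-0.00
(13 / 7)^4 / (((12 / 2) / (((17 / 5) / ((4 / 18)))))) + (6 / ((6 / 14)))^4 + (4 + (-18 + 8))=1845904811 / 48020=38440.33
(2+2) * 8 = 32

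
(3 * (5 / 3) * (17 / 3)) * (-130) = -11050 / 3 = -3683.33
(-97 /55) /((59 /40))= -776 /649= -1.20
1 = 1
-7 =-7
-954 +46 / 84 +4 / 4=-952.45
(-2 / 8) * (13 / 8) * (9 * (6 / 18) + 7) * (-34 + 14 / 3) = 715 / 6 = 119.17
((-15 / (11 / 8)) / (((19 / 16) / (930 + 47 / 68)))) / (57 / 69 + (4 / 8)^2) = -931584640 / 117249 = -7945.35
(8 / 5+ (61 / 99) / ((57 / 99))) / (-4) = -761 / 1140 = -0.67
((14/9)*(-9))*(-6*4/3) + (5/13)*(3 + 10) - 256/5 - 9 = 284/5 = 56.80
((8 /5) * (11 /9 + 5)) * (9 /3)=448 /15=29.87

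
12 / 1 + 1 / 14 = 169 / 14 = 12.07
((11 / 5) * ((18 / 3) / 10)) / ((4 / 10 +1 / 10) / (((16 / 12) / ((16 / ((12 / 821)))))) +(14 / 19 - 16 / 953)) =1195062 / 372298075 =0.00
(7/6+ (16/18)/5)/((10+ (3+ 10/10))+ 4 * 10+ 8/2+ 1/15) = 0.02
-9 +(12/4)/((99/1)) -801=-809.97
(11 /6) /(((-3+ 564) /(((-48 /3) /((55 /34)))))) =-16 /495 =-0.03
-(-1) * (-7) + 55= 48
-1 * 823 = -823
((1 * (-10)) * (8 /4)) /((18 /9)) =-10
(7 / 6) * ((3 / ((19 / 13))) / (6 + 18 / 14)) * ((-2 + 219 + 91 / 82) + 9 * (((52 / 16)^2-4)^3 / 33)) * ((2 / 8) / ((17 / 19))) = 347356835735 / 12812845056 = 27.11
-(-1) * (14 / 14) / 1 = 1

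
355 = 355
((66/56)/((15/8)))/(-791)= -22/27685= -0.00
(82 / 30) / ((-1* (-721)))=41 / 10815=0.00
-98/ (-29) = 98/ 29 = 3.38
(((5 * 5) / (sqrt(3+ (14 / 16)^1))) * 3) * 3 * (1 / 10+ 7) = 3195 * sqrt(62) / 31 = 811.53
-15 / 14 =-1.07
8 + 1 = 9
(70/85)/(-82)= -7/697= -0.01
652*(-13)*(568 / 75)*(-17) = 81844256 / 75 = 1091256.75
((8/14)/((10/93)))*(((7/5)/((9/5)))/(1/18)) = 372/5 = 74.40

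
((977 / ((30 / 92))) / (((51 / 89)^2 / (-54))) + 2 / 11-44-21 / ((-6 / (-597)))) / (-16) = 15731183793 / 508640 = 30927.93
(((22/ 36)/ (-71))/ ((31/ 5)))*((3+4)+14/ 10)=-0.01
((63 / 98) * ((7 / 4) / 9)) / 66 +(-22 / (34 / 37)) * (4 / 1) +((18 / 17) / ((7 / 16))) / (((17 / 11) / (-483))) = -130029215 / 152592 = -852.14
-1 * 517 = -517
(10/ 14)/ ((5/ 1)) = 1/ 7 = 0.14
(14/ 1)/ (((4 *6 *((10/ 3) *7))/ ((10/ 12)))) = 1/ 48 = 0.02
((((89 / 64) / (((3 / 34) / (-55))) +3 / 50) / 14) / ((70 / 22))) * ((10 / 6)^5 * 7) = -572063525 / 326592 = -1751.62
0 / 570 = 0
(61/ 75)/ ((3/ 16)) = 4.34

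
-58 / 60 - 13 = -419 / 30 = -13.97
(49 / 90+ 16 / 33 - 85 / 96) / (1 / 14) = 15953 / 7920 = 2.01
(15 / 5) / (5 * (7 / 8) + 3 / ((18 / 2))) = 72 / 113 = 0.64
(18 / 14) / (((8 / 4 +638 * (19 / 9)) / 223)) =18063 / 84980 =0.21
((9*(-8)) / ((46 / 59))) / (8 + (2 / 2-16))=2124 / 161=13.19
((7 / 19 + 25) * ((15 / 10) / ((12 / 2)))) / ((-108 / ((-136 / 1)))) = 4097 / 513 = 7.99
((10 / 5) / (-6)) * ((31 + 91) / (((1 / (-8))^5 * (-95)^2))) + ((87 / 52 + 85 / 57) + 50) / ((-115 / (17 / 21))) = 100151642651 / 680015700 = 147.28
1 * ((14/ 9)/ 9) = 14/ 81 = 0.17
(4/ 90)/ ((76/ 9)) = 1/ 190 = 0.01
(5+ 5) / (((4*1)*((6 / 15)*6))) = 25 / 24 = 1.04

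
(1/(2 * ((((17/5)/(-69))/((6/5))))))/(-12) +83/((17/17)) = 5713/68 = 84.01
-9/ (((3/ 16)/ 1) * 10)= -4.80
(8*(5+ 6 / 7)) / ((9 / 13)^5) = 121784104 / 413343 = 294.63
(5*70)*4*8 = 11200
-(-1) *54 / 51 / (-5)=-18 / 85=-0.21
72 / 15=4.80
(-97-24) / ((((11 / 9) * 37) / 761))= -2036.19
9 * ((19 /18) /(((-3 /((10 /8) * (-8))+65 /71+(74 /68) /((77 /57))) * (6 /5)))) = 44146025 /11270172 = 3.92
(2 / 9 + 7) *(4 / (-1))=-260 / 9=-28.89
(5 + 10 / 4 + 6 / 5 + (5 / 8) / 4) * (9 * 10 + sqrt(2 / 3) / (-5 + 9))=798.87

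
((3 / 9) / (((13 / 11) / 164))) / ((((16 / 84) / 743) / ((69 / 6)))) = 53949973 / 26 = 2074998.96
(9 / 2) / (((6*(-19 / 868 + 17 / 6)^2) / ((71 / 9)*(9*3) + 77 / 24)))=2199103389 / 107194082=20.52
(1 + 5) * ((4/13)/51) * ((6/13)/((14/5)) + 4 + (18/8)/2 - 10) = -0.17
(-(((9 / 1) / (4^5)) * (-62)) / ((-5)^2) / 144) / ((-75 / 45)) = -93 / 1024000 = -0.00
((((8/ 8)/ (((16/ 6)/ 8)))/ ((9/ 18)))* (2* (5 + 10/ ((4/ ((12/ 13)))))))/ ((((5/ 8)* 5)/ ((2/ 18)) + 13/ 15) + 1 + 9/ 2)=136800/ 53807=2.54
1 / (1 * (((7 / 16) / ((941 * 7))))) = 15056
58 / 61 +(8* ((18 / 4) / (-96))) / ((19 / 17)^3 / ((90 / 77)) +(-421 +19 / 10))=42910649083 / 45087614176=0.95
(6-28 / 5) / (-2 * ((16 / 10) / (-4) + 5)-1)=-2 / 51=-0.04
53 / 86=0.62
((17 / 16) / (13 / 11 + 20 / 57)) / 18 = 3553 / 92256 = 0.04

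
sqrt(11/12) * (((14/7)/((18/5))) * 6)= 5 * sqrt(33)/9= 3.19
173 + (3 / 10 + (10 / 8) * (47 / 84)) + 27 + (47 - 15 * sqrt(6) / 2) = 229.63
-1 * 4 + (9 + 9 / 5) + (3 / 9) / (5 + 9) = 1433 / 210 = 6.82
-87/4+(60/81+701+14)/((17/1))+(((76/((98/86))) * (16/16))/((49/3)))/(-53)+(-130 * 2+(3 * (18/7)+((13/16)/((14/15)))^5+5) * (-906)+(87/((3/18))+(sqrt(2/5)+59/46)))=-1844110697939848182559/157770748948119552+sqrt(10)/5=-11687.91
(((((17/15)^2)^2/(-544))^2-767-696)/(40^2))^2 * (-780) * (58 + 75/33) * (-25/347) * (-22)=-42353014892807891113970814761103353/679809123532800000000000000000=-62301.33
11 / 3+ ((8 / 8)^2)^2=4.67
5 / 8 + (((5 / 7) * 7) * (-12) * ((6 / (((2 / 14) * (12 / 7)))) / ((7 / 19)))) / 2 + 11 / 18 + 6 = -143119 / 72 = -1987.76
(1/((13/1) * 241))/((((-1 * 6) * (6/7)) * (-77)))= 1/1240668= 0.00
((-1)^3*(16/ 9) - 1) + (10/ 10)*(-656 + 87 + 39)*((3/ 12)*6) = -7180/ 9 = -797.78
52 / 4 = 13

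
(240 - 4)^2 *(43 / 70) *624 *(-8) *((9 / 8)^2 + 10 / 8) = -2148250416 / 5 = -429650083.20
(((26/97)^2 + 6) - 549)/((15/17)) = -86842987/141135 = -615.32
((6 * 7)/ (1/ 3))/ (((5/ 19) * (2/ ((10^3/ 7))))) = 34200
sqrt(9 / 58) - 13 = -13 + 3* sqrt(58) / 58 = -12.61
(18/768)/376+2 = 96259/48128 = 2.00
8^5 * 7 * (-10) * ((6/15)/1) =-917504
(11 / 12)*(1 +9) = 55 / 6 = 9.17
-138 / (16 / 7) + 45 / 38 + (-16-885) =-145949 / 152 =-960.19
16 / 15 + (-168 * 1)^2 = 423376 / 15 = 28225.07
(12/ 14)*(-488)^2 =1428864/ 7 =204123.43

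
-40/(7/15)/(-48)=25/14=1.79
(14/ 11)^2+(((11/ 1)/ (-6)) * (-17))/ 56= 88483/ 40656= 2.18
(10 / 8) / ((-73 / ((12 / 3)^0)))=-5 / 292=-0.02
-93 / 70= -1.33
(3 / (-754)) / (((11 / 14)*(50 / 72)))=-0.01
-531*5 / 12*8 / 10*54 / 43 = -9558 / 43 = -222.28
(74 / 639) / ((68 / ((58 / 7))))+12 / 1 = 913565 / 76041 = 12.01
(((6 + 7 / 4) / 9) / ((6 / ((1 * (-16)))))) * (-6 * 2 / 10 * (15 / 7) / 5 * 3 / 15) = 124 / 525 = 0.24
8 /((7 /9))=72 /7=10.29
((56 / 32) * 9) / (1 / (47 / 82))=2961 / 328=9.03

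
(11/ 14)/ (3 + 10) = 11/ 182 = 0.06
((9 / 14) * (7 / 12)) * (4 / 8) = 3 / 16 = 0.19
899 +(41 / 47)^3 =93405798 / 103823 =899.66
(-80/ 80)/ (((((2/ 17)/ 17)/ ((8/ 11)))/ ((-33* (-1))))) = -3468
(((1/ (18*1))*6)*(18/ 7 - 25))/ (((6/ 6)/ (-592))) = 92944/ 21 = 4425.90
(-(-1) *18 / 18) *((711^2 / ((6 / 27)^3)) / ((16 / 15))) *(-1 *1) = -5527872135 / 128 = -43186501.05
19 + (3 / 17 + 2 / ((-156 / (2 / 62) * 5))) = 3941323 / 205530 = 19.18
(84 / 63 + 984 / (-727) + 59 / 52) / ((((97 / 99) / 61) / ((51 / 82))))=133769889 / 3099928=43.15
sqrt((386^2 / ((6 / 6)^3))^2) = 148996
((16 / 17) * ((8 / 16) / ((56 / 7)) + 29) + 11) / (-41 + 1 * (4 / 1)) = -652 / 629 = -1.04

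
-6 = -6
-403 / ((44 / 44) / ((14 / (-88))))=2821 / 44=64.11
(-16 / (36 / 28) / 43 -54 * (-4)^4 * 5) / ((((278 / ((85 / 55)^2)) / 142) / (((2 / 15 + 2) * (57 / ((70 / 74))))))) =-12347470797250048 / 1139066775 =-10839988.55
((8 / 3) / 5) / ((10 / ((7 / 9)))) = 28 / 675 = 0.04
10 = 10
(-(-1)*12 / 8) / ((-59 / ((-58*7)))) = 10.32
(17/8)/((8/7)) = 119/64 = 1.86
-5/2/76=-5/152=-0.03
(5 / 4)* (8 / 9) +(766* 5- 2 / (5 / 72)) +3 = 171239 / 45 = 3805.31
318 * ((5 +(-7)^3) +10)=-104304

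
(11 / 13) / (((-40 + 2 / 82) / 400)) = -16400 / 1937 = -8.47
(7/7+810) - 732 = 79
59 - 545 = -486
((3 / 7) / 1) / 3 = 1 / 7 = 0.14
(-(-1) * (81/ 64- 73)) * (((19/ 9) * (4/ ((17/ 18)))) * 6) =-261687/ 68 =-3848.34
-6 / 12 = -1 / 2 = -0.50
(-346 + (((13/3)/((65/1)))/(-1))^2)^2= 6060466801/50625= 119712.92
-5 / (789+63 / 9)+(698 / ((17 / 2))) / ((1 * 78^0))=1111131 / 13532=82.11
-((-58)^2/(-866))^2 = -2829124/187489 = -15.09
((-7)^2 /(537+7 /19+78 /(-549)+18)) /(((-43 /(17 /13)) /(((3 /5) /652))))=-8689023 /3518067461480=-0.00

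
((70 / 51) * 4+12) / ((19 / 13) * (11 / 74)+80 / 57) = 16303976 / 1510841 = 10.79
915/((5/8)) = 1464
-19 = -19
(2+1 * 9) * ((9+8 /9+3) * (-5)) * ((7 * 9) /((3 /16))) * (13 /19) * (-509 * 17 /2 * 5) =200950349600 /57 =3525444729.82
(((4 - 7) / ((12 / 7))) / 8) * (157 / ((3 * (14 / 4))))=-3.27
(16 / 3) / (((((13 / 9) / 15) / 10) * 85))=1440 / 221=6.52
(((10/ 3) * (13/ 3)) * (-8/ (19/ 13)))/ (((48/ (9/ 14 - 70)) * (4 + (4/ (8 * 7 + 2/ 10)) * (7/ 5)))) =230559095/ 8273664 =27.87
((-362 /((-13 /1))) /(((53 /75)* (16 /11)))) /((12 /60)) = 746625 /5512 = 135.45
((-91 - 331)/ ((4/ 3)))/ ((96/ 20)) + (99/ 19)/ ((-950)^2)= -4522652729/ 68590000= -65.94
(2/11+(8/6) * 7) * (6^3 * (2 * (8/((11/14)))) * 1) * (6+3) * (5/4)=56972160/121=470844.30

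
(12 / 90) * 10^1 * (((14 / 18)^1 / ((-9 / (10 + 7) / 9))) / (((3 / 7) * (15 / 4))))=-13328 / 1215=-10.97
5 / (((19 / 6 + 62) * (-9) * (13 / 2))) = -0.00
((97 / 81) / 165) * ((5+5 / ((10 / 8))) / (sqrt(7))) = 97 * sqrt(7) / 10395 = 0.02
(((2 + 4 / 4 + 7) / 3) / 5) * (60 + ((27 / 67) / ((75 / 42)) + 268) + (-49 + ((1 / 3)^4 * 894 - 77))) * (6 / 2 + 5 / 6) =545.00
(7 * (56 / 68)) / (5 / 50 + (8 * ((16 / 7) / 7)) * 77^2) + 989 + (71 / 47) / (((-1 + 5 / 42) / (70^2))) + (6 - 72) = -34246348140611 / 4578747003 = -7479.41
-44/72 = -11/18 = -0.61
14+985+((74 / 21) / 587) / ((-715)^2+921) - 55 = 2979841606261 / 3156611871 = 944.00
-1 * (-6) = 6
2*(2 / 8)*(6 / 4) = 3 / 4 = 0.75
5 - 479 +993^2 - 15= 985560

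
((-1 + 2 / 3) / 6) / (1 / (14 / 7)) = -1 / 9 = -0.11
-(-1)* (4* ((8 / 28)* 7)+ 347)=355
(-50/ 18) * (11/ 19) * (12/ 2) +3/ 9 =-177/ 19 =-9.32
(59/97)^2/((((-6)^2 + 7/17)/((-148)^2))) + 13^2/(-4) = 4200567133/23296684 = 180.31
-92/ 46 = -2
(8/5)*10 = 16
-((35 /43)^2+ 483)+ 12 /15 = -4464064 /9245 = -482.86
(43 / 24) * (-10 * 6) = -215 / 2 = -107.50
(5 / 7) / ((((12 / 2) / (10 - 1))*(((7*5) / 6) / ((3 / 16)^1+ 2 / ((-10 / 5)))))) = -117 / 784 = -0.15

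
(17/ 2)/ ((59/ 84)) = 714/ 59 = 12.10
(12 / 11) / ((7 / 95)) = 1140 / 77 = 14.81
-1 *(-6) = 6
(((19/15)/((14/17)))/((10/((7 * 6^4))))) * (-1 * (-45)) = 313956/5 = 62791.20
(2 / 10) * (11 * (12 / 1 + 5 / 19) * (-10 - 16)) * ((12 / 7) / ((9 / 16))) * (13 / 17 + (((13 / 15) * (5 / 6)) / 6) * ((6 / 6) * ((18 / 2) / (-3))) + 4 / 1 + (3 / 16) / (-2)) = -2812256876 / 305235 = -9213.42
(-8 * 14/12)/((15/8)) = -4.98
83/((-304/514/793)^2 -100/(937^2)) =-732290.60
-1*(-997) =997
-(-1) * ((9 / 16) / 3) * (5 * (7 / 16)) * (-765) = -80325 / 256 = -313.77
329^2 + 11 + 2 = 108254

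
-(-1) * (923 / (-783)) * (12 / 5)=-3692 / 1305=-2.83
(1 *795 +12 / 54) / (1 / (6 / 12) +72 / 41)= 293437 / 1386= 211.72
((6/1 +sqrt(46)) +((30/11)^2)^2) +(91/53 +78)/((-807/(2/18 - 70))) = 75.01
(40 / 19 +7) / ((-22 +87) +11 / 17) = 2941 / 21204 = 0.14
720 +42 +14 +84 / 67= 52076 / 67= 777.25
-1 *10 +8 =-2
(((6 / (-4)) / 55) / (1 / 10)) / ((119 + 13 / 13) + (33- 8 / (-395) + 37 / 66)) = -7110 / 4003853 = -0.00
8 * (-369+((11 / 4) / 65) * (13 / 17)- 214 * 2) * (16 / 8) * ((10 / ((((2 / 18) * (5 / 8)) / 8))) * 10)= -2497250304 / 17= -146897076.71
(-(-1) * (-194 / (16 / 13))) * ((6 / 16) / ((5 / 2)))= -3783 / 160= -23.64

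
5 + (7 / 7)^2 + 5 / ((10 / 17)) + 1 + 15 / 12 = 67 / 4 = 16.75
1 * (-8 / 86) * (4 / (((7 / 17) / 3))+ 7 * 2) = -1208 / 301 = -4.01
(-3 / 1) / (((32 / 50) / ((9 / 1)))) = -675 / 16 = -42.19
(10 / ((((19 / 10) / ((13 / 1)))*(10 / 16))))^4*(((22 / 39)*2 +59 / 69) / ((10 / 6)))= 512290062336000 / 2997383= 170912446.74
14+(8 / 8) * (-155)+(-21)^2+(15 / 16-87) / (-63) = 33753 / 112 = 301.37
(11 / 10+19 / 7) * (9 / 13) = 2403 / 910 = 2.64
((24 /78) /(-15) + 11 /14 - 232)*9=-1893813 /910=-2081.11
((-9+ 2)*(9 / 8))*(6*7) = -1323 / 4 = -330.75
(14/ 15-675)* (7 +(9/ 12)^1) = -313441/ 60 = -5224.02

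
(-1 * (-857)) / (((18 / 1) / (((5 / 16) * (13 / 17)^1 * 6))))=55705 / 816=68.27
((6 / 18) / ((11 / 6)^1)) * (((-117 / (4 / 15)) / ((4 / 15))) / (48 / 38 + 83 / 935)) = -42514875 / 192136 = -221.27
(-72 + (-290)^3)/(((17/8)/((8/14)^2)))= -3121801216/833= -3747660.52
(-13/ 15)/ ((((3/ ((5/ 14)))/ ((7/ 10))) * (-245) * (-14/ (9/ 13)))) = -0.00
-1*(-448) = 448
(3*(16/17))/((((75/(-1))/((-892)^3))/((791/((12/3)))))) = 5283748139.37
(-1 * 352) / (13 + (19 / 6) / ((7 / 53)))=-14784 / 1553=-9.52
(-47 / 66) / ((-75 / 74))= 1739 / 2475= 0.70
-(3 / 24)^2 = -1 / 64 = -0.02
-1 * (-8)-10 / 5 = 6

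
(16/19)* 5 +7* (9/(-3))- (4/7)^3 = -110633/6517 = -16.98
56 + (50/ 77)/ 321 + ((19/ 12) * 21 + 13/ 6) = 9038383/ 98868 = 91.42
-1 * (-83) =83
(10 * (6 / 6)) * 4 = 40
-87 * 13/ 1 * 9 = -10179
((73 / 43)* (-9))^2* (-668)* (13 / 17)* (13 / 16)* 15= -182736445905 / 125732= -1453380.57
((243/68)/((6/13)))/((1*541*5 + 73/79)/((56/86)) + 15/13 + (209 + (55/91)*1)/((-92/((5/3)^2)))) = 74618739/39998464076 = 0.00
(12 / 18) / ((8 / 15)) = 5 / 4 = 1.25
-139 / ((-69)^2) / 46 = -139 / 219006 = -0.00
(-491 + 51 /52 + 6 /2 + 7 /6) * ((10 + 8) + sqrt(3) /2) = -227379 /26 - 75793 * sqrt(3) /312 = -9166.11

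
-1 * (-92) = 92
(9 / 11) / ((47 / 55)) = 45 / 47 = 0.96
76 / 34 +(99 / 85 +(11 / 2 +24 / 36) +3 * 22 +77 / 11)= 82.57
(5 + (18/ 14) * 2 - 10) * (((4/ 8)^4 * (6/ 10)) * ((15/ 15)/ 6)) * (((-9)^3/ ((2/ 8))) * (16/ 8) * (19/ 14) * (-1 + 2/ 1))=235467/ 1960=120.14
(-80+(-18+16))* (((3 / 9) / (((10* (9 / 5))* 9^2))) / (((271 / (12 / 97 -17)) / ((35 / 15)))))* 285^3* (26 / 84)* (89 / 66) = 66578914621375 / 2529545436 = 26320.51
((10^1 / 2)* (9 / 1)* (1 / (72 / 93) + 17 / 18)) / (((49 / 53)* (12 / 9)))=18285 / 224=81.63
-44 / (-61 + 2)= 0.75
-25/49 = -0.51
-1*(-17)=17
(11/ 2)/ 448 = 11/ 896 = 0.01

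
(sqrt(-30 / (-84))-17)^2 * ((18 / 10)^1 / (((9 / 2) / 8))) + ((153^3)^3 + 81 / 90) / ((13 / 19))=12220937245115866479539 / 182-272 * sqrt(70) / 35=67148006841295969602.78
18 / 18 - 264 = -263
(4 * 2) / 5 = 8 / 5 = 1.60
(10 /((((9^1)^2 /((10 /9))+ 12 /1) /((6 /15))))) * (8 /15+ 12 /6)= 304 /2547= 0.12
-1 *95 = -95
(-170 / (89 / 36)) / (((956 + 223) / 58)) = -39440 / 11659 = -3.38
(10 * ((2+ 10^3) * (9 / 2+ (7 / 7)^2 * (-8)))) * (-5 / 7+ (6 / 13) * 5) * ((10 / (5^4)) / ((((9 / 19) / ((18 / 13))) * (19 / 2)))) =-232464 / 845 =-275.11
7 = 7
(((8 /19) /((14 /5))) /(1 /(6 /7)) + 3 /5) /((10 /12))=20358 /23275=0.87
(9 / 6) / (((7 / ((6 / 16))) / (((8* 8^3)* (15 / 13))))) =379.78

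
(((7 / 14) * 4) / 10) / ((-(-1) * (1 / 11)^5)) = 161051 / 5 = 32210.20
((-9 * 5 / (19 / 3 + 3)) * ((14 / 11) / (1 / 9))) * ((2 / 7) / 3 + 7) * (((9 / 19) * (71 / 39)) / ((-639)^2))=-0.00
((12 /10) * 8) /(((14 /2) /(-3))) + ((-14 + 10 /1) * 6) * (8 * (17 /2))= -57264 /35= -1636.11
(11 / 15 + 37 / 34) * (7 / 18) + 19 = 180923 / 9180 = 19.71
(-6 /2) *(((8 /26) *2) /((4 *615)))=-2 /2665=-0.00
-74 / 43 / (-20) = 37 / 430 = 0.09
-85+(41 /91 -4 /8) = -15479 /182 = -85.05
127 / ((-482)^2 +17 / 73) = 0.00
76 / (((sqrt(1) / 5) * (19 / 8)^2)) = 1280 / 19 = 67.37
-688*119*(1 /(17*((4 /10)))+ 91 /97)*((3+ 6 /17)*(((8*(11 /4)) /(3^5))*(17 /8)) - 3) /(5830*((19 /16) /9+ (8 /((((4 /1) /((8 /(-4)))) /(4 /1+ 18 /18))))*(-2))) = 4383807344 /4902123435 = 0.89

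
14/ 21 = 0.67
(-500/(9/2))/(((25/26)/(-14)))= 14560/9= 1617.78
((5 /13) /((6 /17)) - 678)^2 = 2787734401 /6084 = 458207.50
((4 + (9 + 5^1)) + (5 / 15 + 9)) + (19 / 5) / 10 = 4157 / 150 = 27.71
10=10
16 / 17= 0.94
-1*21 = -21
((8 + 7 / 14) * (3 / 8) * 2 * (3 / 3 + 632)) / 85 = 47.48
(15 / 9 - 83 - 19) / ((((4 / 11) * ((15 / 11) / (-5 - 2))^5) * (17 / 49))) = 439145954847523 / 154912500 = 2834800.00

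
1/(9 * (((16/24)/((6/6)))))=1/6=0.17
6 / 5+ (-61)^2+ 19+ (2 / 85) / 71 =22578144 / 6035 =3741.20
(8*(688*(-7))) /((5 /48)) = -1849344 /5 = -369868.80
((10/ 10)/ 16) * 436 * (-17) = -1853/ 4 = -463.25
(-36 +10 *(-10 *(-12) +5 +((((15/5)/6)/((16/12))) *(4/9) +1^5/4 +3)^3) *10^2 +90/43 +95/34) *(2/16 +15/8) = 26029743779/78948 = 329707.45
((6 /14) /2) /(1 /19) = 57 /14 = 4.07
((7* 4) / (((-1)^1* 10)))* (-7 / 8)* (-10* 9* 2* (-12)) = 5292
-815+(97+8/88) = -7897/11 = -717.91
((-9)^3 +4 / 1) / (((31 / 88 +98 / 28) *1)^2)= -5614400 / 114921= -48.85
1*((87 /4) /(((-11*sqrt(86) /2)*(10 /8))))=-87*sqrt(86) /2365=-0.34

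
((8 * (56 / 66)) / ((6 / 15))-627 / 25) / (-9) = 6691 / 7425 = 0.90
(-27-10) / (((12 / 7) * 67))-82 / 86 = -44101 / 34572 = -1.28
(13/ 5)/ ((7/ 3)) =39/ 35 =1.11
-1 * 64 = -64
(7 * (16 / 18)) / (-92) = -14 / 207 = -0.07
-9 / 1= -9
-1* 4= -4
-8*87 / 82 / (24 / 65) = -1885 / 82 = -22.99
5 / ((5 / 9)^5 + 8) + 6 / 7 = 702831 / 475517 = 1.48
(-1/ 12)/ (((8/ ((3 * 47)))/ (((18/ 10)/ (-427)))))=423/ 68320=0.01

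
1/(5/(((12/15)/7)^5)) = 1024/262609375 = 0.00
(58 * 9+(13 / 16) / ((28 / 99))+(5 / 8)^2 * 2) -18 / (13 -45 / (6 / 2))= 239525 / 448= 534.65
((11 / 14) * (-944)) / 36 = -1298 / 63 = -20.60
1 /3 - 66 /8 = -95 /12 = -7.92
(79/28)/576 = 79/16128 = 0.00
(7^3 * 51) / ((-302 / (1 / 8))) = -17493 / 2416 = -7.24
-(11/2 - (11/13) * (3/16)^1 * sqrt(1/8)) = -11/2 + 33 * sqrt(2)/832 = -5.44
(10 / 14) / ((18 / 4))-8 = -494 / 63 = -7.84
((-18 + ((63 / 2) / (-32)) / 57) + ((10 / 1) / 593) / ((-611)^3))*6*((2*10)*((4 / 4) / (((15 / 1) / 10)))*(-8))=11531.05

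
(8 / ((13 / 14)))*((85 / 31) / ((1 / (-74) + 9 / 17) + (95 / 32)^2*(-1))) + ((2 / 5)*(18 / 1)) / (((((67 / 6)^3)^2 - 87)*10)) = -1980882843044603167616 / 695790195576190142025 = -2.85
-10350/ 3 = -3450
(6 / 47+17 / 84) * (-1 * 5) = -6515 / 3948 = -1.65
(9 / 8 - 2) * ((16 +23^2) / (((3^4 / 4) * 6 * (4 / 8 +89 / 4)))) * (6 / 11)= -1090 / 11583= -0.09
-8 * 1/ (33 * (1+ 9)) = -4/ 165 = -0.02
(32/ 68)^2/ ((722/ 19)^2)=16/ 104329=0.00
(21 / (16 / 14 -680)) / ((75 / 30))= -49 / 3960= -0.01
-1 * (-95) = 95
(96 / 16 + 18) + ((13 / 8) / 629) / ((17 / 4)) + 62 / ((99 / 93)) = 58042033 / 705738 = 82.24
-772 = -772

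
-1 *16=-16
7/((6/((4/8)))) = 7/12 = 0.58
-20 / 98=-10 / 49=-0.20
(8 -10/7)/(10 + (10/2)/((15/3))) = 46/77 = 0.60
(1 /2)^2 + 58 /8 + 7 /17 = 269 /34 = 7.91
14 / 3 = 4.67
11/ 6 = 1.83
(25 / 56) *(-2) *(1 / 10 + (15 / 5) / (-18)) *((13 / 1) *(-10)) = -325 / 42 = -7.74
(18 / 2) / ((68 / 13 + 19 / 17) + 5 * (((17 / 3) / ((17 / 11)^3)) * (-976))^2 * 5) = 87947613 / 548452671655651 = 0.00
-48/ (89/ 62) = -2976/ 89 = -33.44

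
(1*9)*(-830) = -7470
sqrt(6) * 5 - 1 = -1 + 5 * sqrt(6) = 11.25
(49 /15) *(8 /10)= 196 /75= 2.61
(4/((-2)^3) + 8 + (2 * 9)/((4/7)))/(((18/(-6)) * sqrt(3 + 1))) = -13/2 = -6.50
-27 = -27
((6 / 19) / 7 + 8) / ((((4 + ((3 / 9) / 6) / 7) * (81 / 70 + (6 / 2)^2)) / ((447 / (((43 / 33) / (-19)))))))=-441939960 / 343097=-1288.09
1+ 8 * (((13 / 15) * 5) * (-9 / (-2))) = 157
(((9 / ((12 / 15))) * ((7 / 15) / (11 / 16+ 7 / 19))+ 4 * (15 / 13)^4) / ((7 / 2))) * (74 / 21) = 5455568896 / 449235969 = 12.14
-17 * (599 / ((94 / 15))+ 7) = -163931 / 94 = -1743.95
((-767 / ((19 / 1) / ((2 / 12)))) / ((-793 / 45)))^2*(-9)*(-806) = 2840757075 / 2686562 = 1057.39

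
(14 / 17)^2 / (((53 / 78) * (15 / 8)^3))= 0.15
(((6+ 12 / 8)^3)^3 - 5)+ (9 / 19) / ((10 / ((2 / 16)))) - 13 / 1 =3652118265393 / 48640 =75084668.29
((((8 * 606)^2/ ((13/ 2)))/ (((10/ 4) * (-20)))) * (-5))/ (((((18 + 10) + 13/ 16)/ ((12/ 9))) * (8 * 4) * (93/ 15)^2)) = 78343680/ 5759273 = 13.60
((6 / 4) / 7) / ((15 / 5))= 1 / 14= 0.07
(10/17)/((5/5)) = 10/17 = 0.59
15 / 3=5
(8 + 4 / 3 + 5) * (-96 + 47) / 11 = -2107 / 33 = -63.85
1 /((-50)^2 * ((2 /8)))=1 /625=0.00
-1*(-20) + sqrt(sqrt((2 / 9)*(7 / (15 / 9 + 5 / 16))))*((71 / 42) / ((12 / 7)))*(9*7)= 20 + 497*14^(1 / 4)*285^(3 / 4) / 1140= 78.49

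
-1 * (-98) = 98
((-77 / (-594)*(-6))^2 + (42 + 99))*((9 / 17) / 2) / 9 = 5735 / 1377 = 4.16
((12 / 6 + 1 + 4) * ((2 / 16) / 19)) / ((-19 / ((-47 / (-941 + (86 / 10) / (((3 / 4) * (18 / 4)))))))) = -44415 / 365883608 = -0.00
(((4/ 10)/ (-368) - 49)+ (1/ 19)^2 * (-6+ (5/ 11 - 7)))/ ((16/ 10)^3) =-11.97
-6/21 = -2/7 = -0.29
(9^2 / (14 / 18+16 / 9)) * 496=361584 / 23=15721.04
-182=-182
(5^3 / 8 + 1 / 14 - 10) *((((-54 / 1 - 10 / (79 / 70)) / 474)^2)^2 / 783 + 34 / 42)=1499422707831145565501 / 325155862792033592886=4.61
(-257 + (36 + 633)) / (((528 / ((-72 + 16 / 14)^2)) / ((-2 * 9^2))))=-342085248 / 539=-634666.51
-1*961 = -961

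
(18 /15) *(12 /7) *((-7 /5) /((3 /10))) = -48 /5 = -9.60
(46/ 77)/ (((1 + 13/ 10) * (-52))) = -0.00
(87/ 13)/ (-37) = -87/ 481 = -0.18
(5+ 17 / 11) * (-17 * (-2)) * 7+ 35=17521 / 11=1592.82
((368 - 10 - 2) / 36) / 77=89 / 693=0.13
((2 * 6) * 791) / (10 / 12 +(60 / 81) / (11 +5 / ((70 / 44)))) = 50744232 / 4735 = 10716.84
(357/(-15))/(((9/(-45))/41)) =4879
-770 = -770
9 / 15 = 3 / 5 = 0.60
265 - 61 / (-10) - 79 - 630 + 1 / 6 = -6566 / 15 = -437.73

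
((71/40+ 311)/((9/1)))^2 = 156525121/129600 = 1207.76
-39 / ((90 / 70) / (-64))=5824 / 3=1941.33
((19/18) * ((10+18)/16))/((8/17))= 2261/576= 3.93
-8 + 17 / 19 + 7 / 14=-251 / 38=-6.61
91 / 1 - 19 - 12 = 60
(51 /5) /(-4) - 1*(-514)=10229 /20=511.45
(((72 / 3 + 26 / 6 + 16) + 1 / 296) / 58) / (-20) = -0.04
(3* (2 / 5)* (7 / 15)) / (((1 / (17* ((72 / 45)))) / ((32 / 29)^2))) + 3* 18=7626446 / 105125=72.55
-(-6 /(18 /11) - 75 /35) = 122 /21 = 5.81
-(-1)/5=1/5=0.20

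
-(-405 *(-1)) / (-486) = 5 / 6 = 0.83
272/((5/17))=4624/5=924.80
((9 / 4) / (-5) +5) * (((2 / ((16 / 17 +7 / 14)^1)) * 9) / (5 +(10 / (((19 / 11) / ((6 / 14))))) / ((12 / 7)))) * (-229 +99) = -1965132 / 1715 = -1145.85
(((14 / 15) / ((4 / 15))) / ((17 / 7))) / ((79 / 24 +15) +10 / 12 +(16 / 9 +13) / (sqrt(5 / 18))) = -79380 / 1210787 +625632 * sqrt(10) / 20583379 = 0.03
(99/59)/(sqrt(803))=0.06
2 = 2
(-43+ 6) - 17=-54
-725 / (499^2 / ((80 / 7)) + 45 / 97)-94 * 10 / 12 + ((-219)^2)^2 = 1166750006655201512 / 507225837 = 2300257442.63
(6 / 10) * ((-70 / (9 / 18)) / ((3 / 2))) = -56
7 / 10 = 0.70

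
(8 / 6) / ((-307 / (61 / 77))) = -244 / 70917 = -0.00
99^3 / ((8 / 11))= 10673289 / 8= 1334161.12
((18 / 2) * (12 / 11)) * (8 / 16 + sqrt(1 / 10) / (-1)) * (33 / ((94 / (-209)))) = -16929 / 47 + 16929 * sqrt(10) / 235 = -132.39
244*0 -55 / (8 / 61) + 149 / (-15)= -51517 / 120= -429.31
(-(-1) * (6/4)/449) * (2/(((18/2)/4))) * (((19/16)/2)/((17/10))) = 95/91596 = 0.00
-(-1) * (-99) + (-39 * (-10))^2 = 152001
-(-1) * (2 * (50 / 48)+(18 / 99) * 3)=347 / 132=2.63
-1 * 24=-24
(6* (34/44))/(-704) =-51/7744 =-0.01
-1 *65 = -65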